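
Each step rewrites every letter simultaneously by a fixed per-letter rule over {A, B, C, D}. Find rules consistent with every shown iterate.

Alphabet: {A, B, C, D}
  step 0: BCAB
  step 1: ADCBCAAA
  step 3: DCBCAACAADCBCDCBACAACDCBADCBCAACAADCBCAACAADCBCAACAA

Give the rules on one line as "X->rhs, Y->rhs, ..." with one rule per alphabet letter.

  step 0 ⇒ step 1: BCAB ⇒ A·DCB·CAA·A
    A ↦ CAA
    B ↦ A
    C ↦ DCB
    D ↦ C  (constrained at step 1)

A->CAA, B->A, C->DCB, D->C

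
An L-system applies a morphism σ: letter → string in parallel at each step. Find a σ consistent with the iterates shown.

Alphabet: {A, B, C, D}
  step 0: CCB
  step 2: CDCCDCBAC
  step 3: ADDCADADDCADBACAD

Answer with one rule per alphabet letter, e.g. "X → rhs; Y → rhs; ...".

  step 2 ⇒ step 3: CDCCDCBAC ⇒ AD·DC·AD·AD·DC·AD·BA·C·AD
    A ↦ C
    B ↦ BA
    C ↦ AD
    D ↦ DC

A->C, B->BA, C->AD, D->DC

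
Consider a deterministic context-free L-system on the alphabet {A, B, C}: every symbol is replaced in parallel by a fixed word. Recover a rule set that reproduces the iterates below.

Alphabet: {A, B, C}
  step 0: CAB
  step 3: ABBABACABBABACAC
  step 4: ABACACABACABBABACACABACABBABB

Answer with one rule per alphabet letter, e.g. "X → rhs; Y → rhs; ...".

  step 3 ⇒ step 4: ABBABACABBABACAC ⇒ AB·AC·AC·AB·AC·AB·B·AB·AC·AC·AB·AC·AB·B·AB·B
    A ↦ AB
    B ↦ AC
    C ↦ B

A->AB, B->AC, C->B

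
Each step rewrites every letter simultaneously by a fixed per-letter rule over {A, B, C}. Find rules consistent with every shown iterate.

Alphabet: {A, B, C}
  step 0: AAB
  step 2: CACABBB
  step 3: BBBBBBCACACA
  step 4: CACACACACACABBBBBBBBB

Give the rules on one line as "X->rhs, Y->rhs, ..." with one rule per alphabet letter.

A->B, B->CA, C->BB

  step 3 ⇒ step 4: BBBBBBCACACA ⇒ CA·CA·CA·CA·CA·CA·BB·B·BB·B·BB·B
    A ↦ B
    B ↦ CA
    C ↦ BB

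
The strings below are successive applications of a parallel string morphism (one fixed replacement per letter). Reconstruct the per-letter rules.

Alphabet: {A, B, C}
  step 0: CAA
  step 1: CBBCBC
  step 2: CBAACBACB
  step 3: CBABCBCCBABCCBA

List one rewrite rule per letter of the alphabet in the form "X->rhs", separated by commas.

  step 2 ⇒ step 3: CBAACBACB ⇒ CB·A·BC·BC·CB·A·BC·CB·A
    A ↦ BC
    B ↦ A
    C ↦ CB

A->BC, B->A, C->CB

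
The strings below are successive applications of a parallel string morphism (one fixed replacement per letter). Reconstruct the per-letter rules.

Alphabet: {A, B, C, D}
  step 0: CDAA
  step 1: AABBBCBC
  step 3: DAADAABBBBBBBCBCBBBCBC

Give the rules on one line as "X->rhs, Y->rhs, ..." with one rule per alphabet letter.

A->BC, B->D, C->AA, D->BB

  step 0 ⇒ step 1: CDAA ⇒ AA·BB·BC·BC
    A ↦ BC
    C ↦ AA
    D ↦ BB
    B ↦ D  (constrained at step 1)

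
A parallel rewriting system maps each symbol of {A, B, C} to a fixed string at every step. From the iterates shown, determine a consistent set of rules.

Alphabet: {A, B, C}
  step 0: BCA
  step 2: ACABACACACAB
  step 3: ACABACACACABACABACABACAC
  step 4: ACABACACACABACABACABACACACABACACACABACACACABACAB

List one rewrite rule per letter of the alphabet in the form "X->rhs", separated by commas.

  step 3 ⇒ step 4: ACABACACACABACABACABACAC ⇒ AC·AB·AC·AC·AC·AB·AC·AB·AC·AB·AC·AC·AC·AB·AC·AC·AC·AB·AC·AC·AC·AB·AC·AB
    A ↦ AC
    B ↦ AC
    C ↦ AB

A->AC, B->AC, C->AB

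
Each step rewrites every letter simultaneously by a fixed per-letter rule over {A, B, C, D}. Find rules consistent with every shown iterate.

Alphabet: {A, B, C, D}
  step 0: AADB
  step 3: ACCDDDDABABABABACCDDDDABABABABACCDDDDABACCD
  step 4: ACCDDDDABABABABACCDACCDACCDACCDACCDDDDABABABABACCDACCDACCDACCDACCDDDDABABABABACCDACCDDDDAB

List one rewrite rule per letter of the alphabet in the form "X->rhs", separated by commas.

A->ACC, B->D, C->DD, D->AB

  step 3 ⇒ step 4: ACCDDDDABABABABACCDDDDABABABABACCDDDDABACCD ⇒ ACC·DD·DD·AB·AB·AB·AB·ACC·D·ACC·D·ACC·D·ACC·D·ACC·DD·DD·AB·AB·AB·AB·ACC·D·ACC·D·ACC·D·ACC·D·ACC·DD·DD·AB·AB·AB·AB·ACC·D·ACC·DD·DD·AB
    A ↦ ACC
    B ↦ D
    C ↦ DD
    D ↦ AB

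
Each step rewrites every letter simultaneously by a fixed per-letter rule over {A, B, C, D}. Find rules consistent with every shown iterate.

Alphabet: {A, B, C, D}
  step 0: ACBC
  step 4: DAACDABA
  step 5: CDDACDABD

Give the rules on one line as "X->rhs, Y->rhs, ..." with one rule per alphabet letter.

A->D, B->AB, C->A, D->C

  step 4 ⇒ step 5: DAACDABA ⇒ C·D·D·A·C·D·AB·D
    A ↦ D
    B ↦ AB
    C ↦ A
    D ↦ C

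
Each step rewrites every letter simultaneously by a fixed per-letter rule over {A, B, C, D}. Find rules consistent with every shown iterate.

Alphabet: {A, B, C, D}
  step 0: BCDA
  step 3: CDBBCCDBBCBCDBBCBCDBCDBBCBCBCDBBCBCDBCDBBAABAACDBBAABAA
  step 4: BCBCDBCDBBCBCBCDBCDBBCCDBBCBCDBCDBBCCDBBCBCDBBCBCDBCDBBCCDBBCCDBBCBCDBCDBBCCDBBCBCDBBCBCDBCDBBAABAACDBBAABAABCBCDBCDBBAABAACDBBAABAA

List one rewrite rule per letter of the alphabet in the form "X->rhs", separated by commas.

A->BAA, B->CDB, C->BC, D->B

  step 3 ⇒ step 4: CDBBCCDBBCBCDBBCBCDBCDBBCBCBCDBBCBCDBCDBBAABAACDBBAABAA ⇒ BC·B·CDB·CDB·BC·BC·B·CDB·CDB·BC·CDB·BC·B·CDB·CDB·BC·CDB·BC·B·CDB·BC·B·CDB·CDB·BC·CDB·BC·CDB·BC·B·CDB·CDB·BC·CDB·BC·B·CDB·BC·B·CDB·CDB·BAA·BAA·CDB·BAA·BAA·BC·B·CDB·CDB·BAA·BAA·CDB·BAA·BAA
    A ↦ BAA
    B ↦ CDB
    C ↦ BC
    D ↦ B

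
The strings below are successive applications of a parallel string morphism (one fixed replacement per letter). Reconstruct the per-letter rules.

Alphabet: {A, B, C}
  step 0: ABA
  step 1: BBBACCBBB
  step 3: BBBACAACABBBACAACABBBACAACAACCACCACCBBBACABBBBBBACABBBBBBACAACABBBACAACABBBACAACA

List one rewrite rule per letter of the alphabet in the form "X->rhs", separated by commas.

  step 0 ⇒ step 1: ABA ⇒ BBB·ACC·BBB
    A ↦ BBB
    B ↦ ACC
    C ↦ ACA  (constrained at step 1)

A->BBB, B->ACC, C->ACA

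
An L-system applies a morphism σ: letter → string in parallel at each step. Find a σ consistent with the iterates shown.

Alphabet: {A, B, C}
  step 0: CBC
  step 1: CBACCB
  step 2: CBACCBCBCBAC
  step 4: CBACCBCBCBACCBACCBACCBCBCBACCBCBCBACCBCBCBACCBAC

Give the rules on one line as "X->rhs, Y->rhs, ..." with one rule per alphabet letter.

  step 1 ⇒ step 2: CBACCB ⇒ CB·AC·CB·CB·CB·AC
    A ↦ CB
    B ↦ AC
    C ↦ CB

A->CB, B->AC, C->CB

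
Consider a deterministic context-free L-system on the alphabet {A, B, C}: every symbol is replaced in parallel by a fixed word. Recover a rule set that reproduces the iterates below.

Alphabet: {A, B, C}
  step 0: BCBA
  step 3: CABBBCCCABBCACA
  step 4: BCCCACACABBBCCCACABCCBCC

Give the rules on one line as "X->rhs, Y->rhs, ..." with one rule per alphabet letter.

A->CC, B->CA, C->B

  step 3 ⇒ step 4: CABBBCCCABBCACA ⇒ B·CC·CA·CA·CA·B·B·B·CC·CA·CA·B·CC·B·CC
    A ↦ CC
    B ↦ CA
    C ↦ B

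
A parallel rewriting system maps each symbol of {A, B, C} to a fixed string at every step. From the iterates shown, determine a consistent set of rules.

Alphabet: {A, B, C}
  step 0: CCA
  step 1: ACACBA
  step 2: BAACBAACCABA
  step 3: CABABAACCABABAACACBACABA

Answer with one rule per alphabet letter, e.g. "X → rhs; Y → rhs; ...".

A->BA, B->CA, C->AC

  step 2 ⇒ step 3: BAACBAACCABA ⇒ CA·BA·BA·AC·CA·BA·BA·AC·AC·BA·CA·BA
    A ↦ BA
    B ↦ CA
    C ↦ AC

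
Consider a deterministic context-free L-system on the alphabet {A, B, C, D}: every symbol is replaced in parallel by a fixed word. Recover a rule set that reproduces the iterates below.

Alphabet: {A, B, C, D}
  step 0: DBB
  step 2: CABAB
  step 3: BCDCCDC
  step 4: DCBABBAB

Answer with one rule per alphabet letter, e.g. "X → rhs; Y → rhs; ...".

A->C, B->DC, C->B, D->A

  step 3 ⇒ step 4: BCDCCDC ⇒ DC·B·A·B·B·A·B
    B ↦ DC
    C ↦ B
    D ↦ A
  step 2 ⇒ step 3: CABAB ⇒ B·C·DC·C·DC
    A ↦ C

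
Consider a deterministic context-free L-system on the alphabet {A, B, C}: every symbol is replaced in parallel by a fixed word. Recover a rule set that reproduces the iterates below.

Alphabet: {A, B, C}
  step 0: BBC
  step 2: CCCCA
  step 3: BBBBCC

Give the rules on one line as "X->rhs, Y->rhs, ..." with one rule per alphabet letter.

A->CC, B->A, C->B

  step 2 ⇒ step 3: CCCCA ⇒ B·B·B·B·CC
    A ↦ CC
    C ↦ B
    B ↦ A  (constrained at step 0)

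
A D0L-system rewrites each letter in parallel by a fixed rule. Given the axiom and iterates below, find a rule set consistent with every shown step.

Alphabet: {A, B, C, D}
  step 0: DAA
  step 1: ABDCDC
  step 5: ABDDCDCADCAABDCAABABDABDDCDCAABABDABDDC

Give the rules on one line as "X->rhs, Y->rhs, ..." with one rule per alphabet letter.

A->DC, B->A, C->D, D->AB

  step 0 ⇒ step 1: DAA ⇒ AB·DC·DC
    A ↦ DC
    D ↦ AB
    B ↦ A  (constrained at step 1)
    C ↦ D  (constrained at step 1)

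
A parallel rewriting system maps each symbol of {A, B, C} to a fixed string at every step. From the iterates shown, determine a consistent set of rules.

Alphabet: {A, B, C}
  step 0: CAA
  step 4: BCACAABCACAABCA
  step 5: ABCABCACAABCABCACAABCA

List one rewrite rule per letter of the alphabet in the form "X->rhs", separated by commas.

A->CA, B->A, C->B

  step 4 ⇒ step 5: BCACAABCACAABCA ⇒ A·B·CA·B·CA·CA·A·B·CA·B·CA·CA·A·B·CA
    A ↦ CA
    B ↦ A
    C ↦ B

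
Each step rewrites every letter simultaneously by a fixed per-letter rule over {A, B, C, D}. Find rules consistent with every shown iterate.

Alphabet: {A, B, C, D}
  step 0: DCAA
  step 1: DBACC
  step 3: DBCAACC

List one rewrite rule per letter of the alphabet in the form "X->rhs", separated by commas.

A->C, B->C, C->A, D->DB

  step 0 ⇒ step 1: DCAA ⇒ DB·A·C·C
    A ↦ C
    C ↦ A
    D ↦ DB
    B ↦ C  (constrained at step 1)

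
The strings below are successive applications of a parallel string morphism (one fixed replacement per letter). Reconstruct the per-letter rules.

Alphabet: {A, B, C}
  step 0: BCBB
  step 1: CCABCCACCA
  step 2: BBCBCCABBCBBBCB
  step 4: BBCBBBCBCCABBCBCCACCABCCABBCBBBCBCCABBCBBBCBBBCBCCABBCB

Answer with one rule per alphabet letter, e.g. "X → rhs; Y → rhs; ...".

  step 1 ⇒ step 2: CCABCCACCA ⇒ B·B·CB·CCA·B·B·CB·B·B·CB
    A ↦ CB
    B ↦ CCA
    C ↦ B

A->CB, B->CCA, C->B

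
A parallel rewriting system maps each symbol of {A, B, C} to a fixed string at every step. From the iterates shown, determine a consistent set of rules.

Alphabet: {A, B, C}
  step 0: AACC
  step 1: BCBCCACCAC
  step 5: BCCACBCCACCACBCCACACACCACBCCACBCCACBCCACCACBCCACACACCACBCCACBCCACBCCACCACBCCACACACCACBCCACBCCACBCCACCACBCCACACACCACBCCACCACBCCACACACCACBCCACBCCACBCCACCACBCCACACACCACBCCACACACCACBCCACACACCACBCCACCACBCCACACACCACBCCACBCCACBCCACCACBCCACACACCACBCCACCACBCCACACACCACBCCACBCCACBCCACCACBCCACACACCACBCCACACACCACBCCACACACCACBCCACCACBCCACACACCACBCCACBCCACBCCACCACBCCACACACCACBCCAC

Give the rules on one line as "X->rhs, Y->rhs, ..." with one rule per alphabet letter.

A->BC, B->A, C->CAC

  step 0 ⇒ step 1: AACC ⇒ BC·BC·CAC·CAC
    A ↦ BC
    C ↦ CAC
    B ↦ A  (constrained at step 1)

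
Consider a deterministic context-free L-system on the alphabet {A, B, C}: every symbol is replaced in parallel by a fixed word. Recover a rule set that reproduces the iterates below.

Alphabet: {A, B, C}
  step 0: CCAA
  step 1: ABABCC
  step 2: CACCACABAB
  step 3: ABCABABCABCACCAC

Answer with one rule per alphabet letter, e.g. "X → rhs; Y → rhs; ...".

  step 2 ⇒ step 3: CACCACABAB ⇒ AB·C·AB·AB·C·AB·C·AC·C·AC
    A ↦ C
    B ↦ AC
    C ↦ AB

A->C, B->AC, C->AB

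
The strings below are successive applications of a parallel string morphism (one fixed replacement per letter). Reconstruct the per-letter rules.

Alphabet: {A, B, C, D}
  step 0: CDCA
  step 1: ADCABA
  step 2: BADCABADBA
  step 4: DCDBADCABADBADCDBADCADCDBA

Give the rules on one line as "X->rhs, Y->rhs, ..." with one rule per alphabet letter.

A->BA, B->D, C->A, D->DC

  step 1 ⇒ step 2: ADCABA ⇒ BA·DC·A·BA·D·BA
    A ↦ BA
    B ↦ D
    C ↦ A
    D ↦ DC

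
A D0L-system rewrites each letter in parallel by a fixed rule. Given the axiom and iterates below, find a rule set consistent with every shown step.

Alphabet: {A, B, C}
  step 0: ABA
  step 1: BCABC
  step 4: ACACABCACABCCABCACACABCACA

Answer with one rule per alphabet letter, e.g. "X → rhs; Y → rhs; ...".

  step 0 ⇒ step 1: ABA ⇒ BC·A·BC
    A ↦ BC
    B ↦ A
    C ↦ CA  (constrained at step 1)

A->BC, B->A, C->CA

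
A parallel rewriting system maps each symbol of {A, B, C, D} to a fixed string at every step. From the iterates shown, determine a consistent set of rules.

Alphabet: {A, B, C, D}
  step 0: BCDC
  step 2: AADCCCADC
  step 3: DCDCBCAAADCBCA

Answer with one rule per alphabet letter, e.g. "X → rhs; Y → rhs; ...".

  step 2 ⇒ step 3: AADCCCADC ⇒ DC·DC·BC·A·A·A·DC·BC·A
    A ↦ DC
    C ↦ A
    D ↦ BC
    B ↦ CC  (constrained at step 0)

A->DC, B->CC, C->A, D->BC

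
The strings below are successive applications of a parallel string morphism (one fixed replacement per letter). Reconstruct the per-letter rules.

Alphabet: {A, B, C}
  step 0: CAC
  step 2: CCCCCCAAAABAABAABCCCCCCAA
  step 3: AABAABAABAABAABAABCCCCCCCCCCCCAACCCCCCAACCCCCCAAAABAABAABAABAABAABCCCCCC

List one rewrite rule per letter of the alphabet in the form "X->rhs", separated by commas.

A->CCC, B->AA, C->AAB

  step 2 ⇒ step 3: CCCCCCAAAABAABAABCCCCCCAA ⇒ AAB·AAB·AAB·AAB·AAB·AAB·CCC·CCC·CCC·CCC·AA·CCC·CCC·AA·CCC·CCC·AA·AAB·AAB·AAB·AAB·AAB·AAB·CCC·CCC
    A ↦ CCC
    B ↦ AA
    C ↦ AAB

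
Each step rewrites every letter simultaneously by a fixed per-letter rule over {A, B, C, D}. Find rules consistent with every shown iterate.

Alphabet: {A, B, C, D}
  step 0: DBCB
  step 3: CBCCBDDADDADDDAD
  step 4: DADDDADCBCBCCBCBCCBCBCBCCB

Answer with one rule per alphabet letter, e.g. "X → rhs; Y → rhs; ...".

  step 3 ⇒ step 4: CBCCBDDADDADDDAD ⇒ D·AD·D·D·AD·CB·CB·C·CB·CB·C·CB·CB·CB·C·CB
    A ↦ C
    B ↦ AD
    C ↦ D
    D ↦ CB

A->C, B->AD, C->D, D->CB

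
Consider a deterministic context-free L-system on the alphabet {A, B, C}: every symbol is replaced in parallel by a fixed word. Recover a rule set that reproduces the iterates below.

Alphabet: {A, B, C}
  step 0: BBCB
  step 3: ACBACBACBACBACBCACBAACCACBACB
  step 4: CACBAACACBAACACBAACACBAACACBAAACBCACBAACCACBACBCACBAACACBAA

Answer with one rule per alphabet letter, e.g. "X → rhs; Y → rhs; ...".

  step 3 ⇒ step 4: ACBACBACBACBACBCACBAACCACBACB ⇒ C·ACB·AA·C·ACB·AA·C·ACB·AA·C·ACB·AA·C·ACB·AA·ACB·C·ACB·AA·C·C·ACB·ACB·C·ACB·AA·C·ACB·AA
    A ↦ C
    B ↦ AA
    C ↦ ACB

A->C, B->AA, C->ACB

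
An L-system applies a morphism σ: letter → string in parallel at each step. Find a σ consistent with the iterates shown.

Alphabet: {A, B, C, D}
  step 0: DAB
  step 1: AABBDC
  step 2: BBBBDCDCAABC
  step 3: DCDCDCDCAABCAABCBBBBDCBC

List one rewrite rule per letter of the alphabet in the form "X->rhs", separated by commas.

  step 2 ⇒ step 3: BBBBDCDCAABC ⇒ DC·DC·DC·DC·AA·BC·AA·BC·BB·BB·DC·BC
    A ↦ BB
    B ↦ DC
    C ↦ BC
    D ↦ AA

A->BB, B->DC, C->BC, D->AA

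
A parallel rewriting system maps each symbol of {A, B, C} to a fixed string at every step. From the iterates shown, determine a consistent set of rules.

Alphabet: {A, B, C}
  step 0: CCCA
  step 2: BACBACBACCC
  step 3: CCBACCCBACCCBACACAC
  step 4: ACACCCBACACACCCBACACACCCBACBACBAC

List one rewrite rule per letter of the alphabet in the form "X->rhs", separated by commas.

A->B, B->CC, C->AC

  step 3 ⇒ step 4: CCBACCCBACCCBACACAC ⇒ AC·AC·CC·B·AC·AC·AC·CC·B·AC·AC·AC·CC·B·AC·B·AC·B·AC
    A ↦ B
    B ↦ CC
    C ↦ AC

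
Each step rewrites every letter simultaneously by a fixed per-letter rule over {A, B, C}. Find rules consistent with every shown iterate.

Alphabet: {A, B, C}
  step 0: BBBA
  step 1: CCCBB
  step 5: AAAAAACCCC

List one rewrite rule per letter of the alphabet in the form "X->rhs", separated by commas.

  step 0 ⇒ step 1: BBBA ⇒ C·C·C·BB
    A ↦ BB
    B ↦ C
    C ↦ A  (constrained at step 1)

A->BB, B->C, C->A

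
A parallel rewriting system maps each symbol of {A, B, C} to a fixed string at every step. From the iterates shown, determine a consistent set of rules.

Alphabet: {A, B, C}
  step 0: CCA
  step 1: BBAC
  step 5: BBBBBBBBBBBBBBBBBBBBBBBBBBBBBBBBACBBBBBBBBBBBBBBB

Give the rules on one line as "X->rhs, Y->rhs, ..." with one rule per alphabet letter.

A->AC, B->BB, C->B

  step 0 ⇒ step 1: CCA ⇒ B·B·AC
    A ↦ AC
    C ↦ B
    B ↦ BB  (constrained at step 1)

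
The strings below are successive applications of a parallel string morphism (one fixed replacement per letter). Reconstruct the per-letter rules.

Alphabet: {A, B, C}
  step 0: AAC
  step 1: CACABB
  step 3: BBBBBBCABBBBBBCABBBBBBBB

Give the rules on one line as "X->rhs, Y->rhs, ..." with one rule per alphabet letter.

  step 0 ⇒ step 1: AAC ⇒ CA·CA·BB
    A ↦ CA
    C ↦ BB
    B ↦ BB  (constrained at step 1)

A->CA, B->BB, C->BB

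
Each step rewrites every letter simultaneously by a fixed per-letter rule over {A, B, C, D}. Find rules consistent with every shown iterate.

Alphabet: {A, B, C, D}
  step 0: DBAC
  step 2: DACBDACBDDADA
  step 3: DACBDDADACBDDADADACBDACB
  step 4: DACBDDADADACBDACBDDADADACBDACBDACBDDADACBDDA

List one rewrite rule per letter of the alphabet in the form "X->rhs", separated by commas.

A->CB, B->DA, C->D, D->DA

  step 3 ⇒ step 4: DACBDDADACBDDADADACBDACB ⇒ DA·CB·D·DA·DA·DA·CB·DA·CB·D·DA·DA·DA·CB·DA·CB·DA·CB·D·DA·DA·CB·D·DA
    A ↦ CB
    B ↦ DA
    C ↦ D
    D ↦ DA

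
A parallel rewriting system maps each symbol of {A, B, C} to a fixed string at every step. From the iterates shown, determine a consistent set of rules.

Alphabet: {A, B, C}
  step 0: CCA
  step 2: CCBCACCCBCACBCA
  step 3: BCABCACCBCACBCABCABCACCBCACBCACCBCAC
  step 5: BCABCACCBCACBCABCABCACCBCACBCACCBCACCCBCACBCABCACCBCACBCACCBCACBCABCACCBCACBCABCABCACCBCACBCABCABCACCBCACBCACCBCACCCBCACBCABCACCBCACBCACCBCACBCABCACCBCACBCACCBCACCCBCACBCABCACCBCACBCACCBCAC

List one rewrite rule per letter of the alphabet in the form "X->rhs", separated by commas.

A->C, B->CC, C->BCA

  step 2 ⇒ step 3: CCBCACCCBCACBCA ⇒ BCA·BCA·CC·BCA·C·BCA·BCA·BCA·CC·BCA·C·BCA·CC·BCA·C
    A ↦ C
    B ↦ CC
    C ↦ BCA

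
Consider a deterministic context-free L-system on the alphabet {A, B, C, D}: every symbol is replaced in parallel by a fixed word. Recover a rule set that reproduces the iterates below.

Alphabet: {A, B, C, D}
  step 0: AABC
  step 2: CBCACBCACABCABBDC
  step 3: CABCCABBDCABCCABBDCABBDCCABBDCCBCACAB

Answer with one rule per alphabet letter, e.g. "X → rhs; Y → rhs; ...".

  step 2 ⇒ step 3: CBCACBCACABCABBDC ⇒ CAB·C·CAB·BD·CAB·C·CAB·BD·CAB·BD·C·CAB·BD·C·C·BCA·CAB
    A ↦ BD
    B ↦ C
    C ↦ CAB
    D ↦ BCA

A->BD, B->C, C->CAB, D->BCA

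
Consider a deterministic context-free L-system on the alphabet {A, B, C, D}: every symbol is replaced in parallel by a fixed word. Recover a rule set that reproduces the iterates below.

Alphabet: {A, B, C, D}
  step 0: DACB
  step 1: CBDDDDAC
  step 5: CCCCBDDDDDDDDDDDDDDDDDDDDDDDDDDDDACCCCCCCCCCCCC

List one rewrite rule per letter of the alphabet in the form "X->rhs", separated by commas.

A->BDD, B->AC, C->DD, D->C

  step 0 ⇒ step 1: DACB ⇒ C·BDD·DD·AC
    A ↦ BDD
    B ↦ AC
    C ↦ DD
    D ↦ C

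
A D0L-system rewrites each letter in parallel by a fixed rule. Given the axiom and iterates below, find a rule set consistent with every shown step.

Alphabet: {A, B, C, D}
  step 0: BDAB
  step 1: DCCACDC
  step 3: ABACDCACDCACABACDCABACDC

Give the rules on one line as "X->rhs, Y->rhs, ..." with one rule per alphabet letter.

  step 0 ⇒ step 1: BDAB ⇒ DC·C·AC·DC
    A ↦ AC
    B ↦ DC
    D ↦ C
    C ↦ AB  (constrained at step 1)

A->AC, B->DC, C->AB, D->C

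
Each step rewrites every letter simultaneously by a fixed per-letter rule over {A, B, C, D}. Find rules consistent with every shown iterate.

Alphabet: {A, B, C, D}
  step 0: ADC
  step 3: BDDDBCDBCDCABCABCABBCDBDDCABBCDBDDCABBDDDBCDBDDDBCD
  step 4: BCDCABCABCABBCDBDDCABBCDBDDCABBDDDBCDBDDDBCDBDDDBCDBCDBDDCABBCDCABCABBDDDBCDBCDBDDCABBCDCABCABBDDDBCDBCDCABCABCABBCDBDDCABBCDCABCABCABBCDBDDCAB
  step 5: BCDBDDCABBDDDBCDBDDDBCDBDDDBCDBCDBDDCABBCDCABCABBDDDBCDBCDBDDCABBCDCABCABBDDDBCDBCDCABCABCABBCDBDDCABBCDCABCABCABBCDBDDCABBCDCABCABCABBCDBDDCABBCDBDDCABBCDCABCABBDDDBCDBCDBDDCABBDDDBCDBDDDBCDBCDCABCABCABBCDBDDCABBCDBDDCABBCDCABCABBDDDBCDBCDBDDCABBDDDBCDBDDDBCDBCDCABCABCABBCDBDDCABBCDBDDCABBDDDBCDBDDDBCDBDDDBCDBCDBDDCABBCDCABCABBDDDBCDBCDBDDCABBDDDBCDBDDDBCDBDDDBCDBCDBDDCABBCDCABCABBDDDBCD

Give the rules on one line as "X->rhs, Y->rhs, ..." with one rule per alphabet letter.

  step 4 ⇒ step 5: BCDCABCABCABBCDBDDCABBCDBDDCABBDDDBCDBDDDBCDBDDDBCDBCDBDDCABBCDCABCABBDDDBCDBCDBDDCABBCDCABCABBDDDBCDBCDCABCABCABBCDBDDCABBCDCABCABCABBCDBDDCAB ⇒ BCD·BDD·CAB·BDD·D·BCD·BDD·D·BCD·BDD·D·BCD·BCD·BDD·CAB·BCD·CAB·CAB·BDD·D·BCD·BCD·BDD·CAB·BCD·CAB·CAB·BDD·D·BCD·BCD·CAB·CAB·CAB·BCD·BDD·CAB·BCD·CAB·CAB·CAB·BCD·BDD·CAB·BCD·CAB·CAB·CAB·BCD·BDD·CAB·BCD·BDD·CAB·BCD·CAB·CAB·BDD·D·BCD·BCD·BDD·CAB·BDD·D·BCD·BDD·D·BCD·BCD·CAB·CAB·CAB·BCD·BDD·CAB·BCD·BDD·CAB·BCD·CAB·CAB·BDD·D·BCD·BCD·BDD·CAB·BDD·D·BCD·BDD·D·BCD·BCD·CAB·CAB·CAB·BCD·BDD·CAB·BCD·BDD·CAB·BDD·D·BCD·BDD·D·BCD·BDD·D·BCD·BCD·BDD·CAB·BCD·CAB·CAB·BDD·D·BCD·BCD·BDD·CAB·BDD·D·BCD·BDD·D·BCD·BDD·D·BCD·BCD·BDD·CAB·BCD·CAB·CAB·BDD·D·BCD
    A ↦ D
    B ↦ BCD
    C ↦ BDD
    D ↦ CAB

A->D, B->BCD, C->BDD, D->CAB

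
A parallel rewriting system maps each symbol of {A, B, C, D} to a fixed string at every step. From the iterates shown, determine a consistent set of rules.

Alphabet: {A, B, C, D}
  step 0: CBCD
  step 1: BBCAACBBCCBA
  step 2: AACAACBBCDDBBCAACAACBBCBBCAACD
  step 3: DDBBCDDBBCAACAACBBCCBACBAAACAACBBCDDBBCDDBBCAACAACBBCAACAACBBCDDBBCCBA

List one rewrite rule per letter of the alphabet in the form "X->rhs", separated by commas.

  step 2 ⇒ step 3: AACAACBBCDDBBCAACAACBBCBBCAACD ⇒ D·D·BBC·D·D·BBC·AAC·AAC·BBC·CBA·CBA·AAC·AAC·BBC·D·D·BBC·D·D·BBC·AAC·AAC·BBC·AAC·AAC·BBC·D·D·BBC·CBA
    A ↦ D
    B ↦ AAC
    C ↦ BBC
    D ↦ CBA

A->D, B->AAC, C->BBC, D->CBA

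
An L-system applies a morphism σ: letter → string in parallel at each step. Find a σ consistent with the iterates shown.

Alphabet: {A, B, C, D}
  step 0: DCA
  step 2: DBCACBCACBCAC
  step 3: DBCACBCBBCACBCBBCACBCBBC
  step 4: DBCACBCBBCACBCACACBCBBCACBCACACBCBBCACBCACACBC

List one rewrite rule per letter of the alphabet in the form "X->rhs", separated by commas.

A->B, B->AC, C->BC, D->DBC

  step 3 ⇒ step 4: DBCACBCBBCACBCBBCACBCBBC ⇒ DBC·AC·BC·B·BC·AC·BC·AC·AC·BC·B·BC·AC·BC·AC·AC·BC·B·BC·AC·BC·AC·AC·BC
    A ↦ B
    B ↦ AC
    C ↦ BC
    D ↦ DBC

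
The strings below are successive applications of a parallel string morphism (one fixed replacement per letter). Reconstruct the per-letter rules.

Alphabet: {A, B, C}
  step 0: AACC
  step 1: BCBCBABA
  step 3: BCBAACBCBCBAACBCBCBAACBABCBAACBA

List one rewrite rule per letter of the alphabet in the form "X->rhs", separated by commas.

A->BC, B->AC, C->BA

  step 0 ⇒ step 1: AACC ⇒ BC·BC·BA·BA
    A ↦ BC
    C ↦ BA
    B ↦ AC  (constrained at step 1)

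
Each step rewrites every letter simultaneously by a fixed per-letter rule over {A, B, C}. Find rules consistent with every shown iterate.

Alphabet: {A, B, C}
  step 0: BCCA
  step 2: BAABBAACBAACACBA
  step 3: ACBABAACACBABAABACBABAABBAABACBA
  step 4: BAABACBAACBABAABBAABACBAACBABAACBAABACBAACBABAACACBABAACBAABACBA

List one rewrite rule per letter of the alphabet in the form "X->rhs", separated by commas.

A->BA, B->AC, C->AB

  step 3 ⇒ step 4: ACBABAACACBABAABACBABAABBAABACBA ⇒ BA·AB·AC·BA·AC·BA·BA·AB·BA·AB·AC·BA·AC·BA·BA·AC·BA·AB·AC·BA·AC·BA·BA·AC·AC·BA·BA·AC·BA·AB·AC·BA
    A ↦ BA
    B ↦ AC
    C ↦ AB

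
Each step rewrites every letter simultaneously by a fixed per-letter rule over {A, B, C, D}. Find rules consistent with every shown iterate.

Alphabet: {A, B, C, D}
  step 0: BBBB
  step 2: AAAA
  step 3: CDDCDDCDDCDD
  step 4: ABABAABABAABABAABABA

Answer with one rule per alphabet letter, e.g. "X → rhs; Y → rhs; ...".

A->CDD, B->C, C->A, D->BA

  step 3 ⇒ step 4: CDDCDDCDDCDD ⇒ A·BA·BA·A·BA·BA·A·BA·BA·A·BA·BA
    C ↦ A
    D ↦ BA
  step 2 ⇒ step 3: AAAA ⇒ CDD·CDD·CDD·CDD
    A ↦ CDD
    B ↦ C  (constrained at step 0)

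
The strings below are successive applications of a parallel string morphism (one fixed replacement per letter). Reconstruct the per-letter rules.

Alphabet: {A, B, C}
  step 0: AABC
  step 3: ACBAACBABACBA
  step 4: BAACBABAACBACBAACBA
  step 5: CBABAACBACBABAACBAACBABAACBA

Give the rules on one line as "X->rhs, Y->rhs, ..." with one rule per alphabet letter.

A->BA, B->C, C->A

  step 4 ⇒ step 5: BAACBABAACBACBAACBA ⇒ C·BA·BA·A·C·BA·C·BA·BA·A·C·BA·A·C·BA·BA·A·C·BA
    A ↦ BA
    B ↦ C
    C ↦ A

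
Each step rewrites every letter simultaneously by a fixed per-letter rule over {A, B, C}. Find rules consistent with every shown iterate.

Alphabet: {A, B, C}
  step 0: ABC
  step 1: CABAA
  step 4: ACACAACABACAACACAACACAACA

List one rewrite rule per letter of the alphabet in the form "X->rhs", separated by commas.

  step 0 ⇒ step 1: ABC ⇒ CA·BA·A
    A ↦ CA
    B ↦ BA
    C ↦ A

A->CA, B->BA, C->A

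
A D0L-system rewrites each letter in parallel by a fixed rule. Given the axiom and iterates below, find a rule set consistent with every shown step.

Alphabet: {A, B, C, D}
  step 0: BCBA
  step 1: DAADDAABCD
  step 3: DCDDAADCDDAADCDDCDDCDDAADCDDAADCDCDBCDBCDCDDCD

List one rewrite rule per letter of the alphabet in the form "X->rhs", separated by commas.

  step 0 ⇒ step 1: BCBA ⇒ DAA·D·DAA·BCD
    A ↦ BCD
    B ↦ DAA
    C ↦ D
    D ↦ CD  (constrained at step 1)

A->BCD, B->DAA, C->D, D->CD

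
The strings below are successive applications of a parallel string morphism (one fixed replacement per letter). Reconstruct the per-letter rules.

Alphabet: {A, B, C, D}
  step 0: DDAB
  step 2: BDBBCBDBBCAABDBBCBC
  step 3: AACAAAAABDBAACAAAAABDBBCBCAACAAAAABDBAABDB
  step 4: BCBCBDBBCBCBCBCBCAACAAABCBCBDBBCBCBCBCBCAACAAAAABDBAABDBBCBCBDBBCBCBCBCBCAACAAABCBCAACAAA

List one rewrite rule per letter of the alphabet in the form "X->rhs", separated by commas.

  step 3 ⇒ step 4: AACAAAAABDBAACAAAAABDBBCBCAACAAAAABDBAABDB ⇒ BC·BC·BDB·BC·BC·BC·BC·BC·AA·CA·AA·BC·BC·BDB·BC·BC·BC·BC·BC·AA·CA·AA·AA·BDB·AA·BDB·BC·BC·BDB·BC·BC·BC·BC·BC·AA·CA·AA·BC·BC·AA·CA·AA
    A ↦ BC
    B ↦ AA
    C ↦ BDB
    D ↦ CA

A->BC, B->AA, C->BDB, D->CA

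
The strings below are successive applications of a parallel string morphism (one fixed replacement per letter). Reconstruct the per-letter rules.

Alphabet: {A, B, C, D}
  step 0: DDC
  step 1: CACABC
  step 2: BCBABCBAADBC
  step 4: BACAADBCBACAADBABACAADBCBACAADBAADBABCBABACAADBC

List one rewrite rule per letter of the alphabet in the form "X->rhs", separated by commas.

  step 1 ⇒ step 2: CACABC ⇒ BC·BA·BC·BA·AD·BC
    A ↦ BA
    B ↦ AD
    C ↦ BC
  step 0 ⇒ step 1: DDC ⇒ CA·CA·BC
    D ↦ CA

A->BA, B->AD, C->BC, D->CA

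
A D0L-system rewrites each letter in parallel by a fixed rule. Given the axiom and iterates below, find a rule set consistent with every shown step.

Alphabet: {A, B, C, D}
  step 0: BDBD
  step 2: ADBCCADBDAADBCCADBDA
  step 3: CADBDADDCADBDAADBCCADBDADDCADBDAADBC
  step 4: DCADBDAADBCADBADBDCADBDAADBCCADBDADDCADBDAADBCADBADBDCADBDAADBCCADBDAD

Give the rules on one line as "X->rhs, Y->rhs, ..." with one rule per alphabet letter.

A->C, B->DA, C->D, D->ADB

  step 3 ⇒ step 4: CADBDADDCADBDAADBCCADBDADDCADBDAADBC ⇒ D·C·ADB·DA·ADB·C·ADB·ADB·D·C·ADB·DA·ADB·C·C·ADB·DA·D·D·C·ADB·DA·ADB·C·ADB·ADB·D·C·ADB·DA·ADB·C·C·ADB·DA·D
    A ↦ C
    B ↦ DA
    C ↦ D
    D ↦ ADB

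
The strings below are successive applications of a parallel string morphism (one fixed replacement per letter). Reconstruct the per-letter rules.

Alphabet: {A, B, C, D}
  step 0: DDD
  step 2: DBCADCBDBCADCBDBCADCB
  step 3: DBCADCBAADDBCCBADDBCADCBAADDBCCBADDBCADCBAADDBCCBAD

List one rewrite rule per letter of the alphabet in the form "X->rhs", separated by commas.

  step 2 ⇒ step 3: DBCADCBDBCADCBDBCADCB ⇒ DBC·AD·CB·AAD·DBC·CB·AD·DBC·AD·CB·AAD·DBC·CB·AD·DBC·AD·CB·AAD·DBC·CB·AD
    A ↦ AAD
    B ↦ AD
    C ↦ CB
    D ↦ DBC

A->AAD, B->AD, C->CB, D->DBC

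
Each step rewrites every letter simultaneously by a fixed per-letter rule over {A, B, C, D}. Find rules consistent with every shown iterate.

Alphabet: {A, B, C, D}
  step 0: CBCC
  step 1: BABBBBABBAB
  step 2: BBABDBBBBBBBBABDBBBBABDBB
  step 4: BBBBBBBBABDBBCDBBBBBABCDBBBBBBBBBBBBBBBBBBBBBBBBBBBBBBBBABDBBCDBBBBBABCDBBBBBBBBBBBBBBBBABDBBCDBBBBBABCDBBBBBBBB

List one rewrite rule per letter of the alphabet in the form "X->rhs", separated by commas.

A->ABD, B->BB, C->BAB, D->CD

  step 1 ⇒ step 2: BABBBBABBAB ⇒ BB·ABD·BB·BB·BB·BB·ABD·BB·BB·ABD·BB
    A ↦ ABD
    B ↦ BB
  step 0 ⇒ step 1: CBCC ⇒ BAB·BB·BAB·BAB
    C ↦ BAB
    D ↦ CD  (constrained at step 2)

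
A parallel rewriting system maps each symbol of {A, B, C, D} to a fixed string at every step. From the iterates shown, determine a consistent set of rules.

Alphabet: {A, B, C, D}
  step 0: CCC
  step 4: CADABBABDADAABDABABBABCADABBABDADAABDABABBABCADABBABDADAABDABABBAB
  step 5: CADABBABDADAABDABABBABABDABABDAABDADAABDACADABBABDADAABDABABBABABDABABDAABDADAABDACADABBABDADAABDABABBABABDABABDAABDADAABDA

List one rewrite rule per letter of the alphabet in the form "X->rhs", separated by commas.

  step 4 ⇒ step 5: CADABBABDADAABDABABBABCADABBABDADAABDABABBABCADABBABDADAABDABABBAB ⇒ CAD·AB·B·AB·DA·DA·AB·DA·B·AB·B·AB·AB·DA·B·AB·DA·AB·DA·DA·AB·DA·CAD·AB·B·AB·DA·DA·AB·DA·B·AB·B·AB·AB·DA·B·AB·DA·AB·DA·DA·AB·DA·CAD·AB·B·AB·DA·DA·AB·DA·B·AB·B·AB·AB·DA·B·AB·DA·AB·DA·DA·AB·DA
    A ↦ AB
    B ↦ DA
    C ↦ CAD
    D ↦ B

A->AB, B->DA, C->CAD, D->B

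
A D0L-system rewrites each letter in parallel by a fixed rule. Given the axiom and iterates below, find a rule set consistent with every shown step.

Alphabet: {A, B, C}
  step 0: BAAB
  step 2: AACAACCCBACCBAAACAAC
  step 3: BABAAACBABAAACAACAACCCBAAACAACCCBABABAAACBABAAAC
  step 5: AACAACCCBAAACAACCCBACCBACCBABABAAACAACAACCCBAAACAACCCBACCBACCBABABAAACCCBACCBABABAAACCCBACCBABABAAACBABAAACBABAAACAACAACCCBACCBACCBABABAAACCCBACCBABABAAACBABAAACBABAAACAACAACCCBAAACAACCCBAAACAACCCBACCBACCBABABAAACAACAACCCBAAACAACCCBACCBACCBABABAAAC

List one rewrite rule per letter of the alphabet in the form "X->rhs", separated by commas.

A->BA, B->CC, C->AAC

  step 2 ⇒ step 3: AACAACCCBACCBAAACAAC ⇒ BA·BA·AAC·BA·BA·AAC·AAC·AAC·CC·BA·AAC·AAC·CC·BA·BA·BA·AAC·BA·BA·AAC
    A ↦ BA
    B ↦ CC
    C ↦ AAC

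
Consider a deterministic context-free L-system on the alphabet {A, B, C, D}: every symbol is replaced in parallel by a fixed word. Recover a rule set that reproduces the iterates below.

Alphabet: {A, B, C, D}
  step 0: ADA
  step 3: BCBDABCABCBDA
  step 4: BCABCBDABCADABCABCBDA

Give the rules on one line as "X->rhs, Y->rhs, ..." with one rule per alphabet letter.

A->DA, B->BC, C->A, D->B

  step 3 ⇒ step 4: BCBDABCABCBDA ⇒ BC·A·BC·B·DA·BC·A·DA·BC·A·BC·B·DA
    A ↦ DA
    B ↦ BC
    C ↦ A
    D ↦ B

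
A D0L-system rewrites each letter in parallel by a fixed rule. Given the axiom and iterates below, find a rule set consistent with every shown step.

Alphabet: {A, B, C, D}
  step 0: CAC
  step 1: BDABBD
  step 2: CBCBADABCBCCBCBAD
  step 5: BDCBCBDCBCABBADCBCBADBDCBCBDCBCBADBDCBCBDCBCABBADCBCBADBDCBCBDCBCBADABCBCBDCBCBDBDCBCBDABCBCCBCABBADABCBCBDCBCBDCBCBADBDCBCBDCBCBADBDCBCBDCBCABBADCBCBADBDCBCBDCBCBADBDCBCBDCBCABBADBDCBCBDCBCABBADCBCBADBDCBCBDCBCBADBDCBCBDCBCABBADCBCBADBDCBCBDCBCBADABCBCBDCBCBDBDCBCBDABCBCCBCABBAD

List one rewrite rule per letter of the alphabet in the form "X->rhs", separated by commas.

A->AB, B->CBC, C->BD, D->BAD

  step 1 ⇒ step 2: BDABBD ⇒ CBC·BAD·AB·CBC·CBC·BAD
    A ↦ AB
    B ↦ CBC
    D ↦ BAD
  step 0 ⇒ step 1: CAC ⇒ BD·AB·BD
    C ↦ BD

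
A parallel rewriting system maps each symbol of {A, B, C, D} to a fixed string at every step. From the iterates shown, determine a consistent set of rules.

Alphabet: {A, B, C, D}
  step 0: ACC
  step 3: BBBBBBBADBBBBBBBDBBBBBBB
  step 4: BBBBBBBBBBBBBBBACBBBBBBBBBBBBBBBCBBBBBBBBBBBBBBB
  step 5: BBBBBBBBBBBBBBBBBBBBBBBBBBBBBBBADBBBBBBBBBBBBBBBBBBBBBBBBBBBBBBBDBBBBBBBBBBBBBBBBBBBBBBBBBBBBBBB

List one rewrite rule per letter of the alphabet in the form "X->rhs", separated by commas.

A->BA, B->BB, C->DB, D->CB

  step 4 ⇒ step 5: BBBBBBBBBBBBBBBACBBBBBBBBBBBBBBBCBBBBBBBBBBBBBBB ⇒ BB·BB·BB·BB·BB·BB·BB·BB·BB·BB·BB·BB·BB·BB·BB·BA·DB·BB·BB·BB·BB·BB·BB·BB·BB·BB·BB·BB·BB·BB·BB·BB·DB·BB·BB·BB·BB·BB·BB·BB·BB·BB·BB·BB·BB·BB·BB·BB
    A ↦ BA
    B ↦ BB
    C ↦ DB
  step 3 ⇒ step 4: BBBBBBBADBBBBBBBDBBBBBBB ⇒ BB·BB·BB·BB·BB·BB·BB·BA·CB·BB·BB·BB·BB·BB·BB·BB·CB·BB·BB·BB·BB·BB·BB·BB
    D ↦ CB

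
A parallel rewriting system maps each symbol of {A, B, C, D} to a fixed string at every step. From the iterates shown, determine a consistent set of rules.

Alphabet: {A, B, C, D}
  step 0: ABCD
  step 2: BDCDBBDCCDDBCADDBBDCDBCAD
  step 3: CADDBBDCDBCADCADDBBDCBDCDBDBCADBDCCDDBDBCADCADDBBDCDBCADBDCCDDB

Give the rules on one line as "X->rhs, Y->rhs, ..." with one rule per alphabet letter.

A->CD, B->CAD, C->BDC, D->DB

  step 2 ⇒ step 3: BDCDBBDCCDDBCADDBBDCDBCAD ⇒ CAD·DB·BDC·DB·CAD·CAD·DB·BDC·BDC·DB·DB·CAD·BDC·CD·DB·DB·CAD·CAD·DB·BDC·DB·CAD·BDC·CD·DB
    A ↦ CD
    B ↦ CAD
    C ↦ BDC
    D ↦ DB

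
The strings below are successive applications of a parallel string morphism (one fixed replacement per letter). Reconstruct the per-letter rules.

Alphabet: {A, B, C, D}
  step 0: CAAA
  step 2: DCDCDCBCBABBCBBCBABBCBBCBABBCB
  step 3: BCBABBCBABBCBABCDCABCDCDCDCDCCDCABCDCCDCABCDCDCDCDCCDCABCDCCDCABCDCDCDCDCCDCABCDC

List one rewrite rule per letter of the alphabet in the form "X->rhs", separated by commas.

  step 2 ⇒ step 3: DCDCDCBCBABBCBBCBABBCBBCBABBCB ⇒ BCB·AB·BCB·AB·BCB·AB·CDC·AB·CDC·DCD·CDC·CDC·AB·CDC·CDC·AB·CDC·DCD·CDC·CDC·AB·CDC·CDC·AB·CDC·DCD·CDC·CDC·AB·CDC
    A ↦ DCD
    B ↦ CDC
    C ↦ AB
    D ↦ BCB

A->DCD, B->CDC, C->AB, D->BCB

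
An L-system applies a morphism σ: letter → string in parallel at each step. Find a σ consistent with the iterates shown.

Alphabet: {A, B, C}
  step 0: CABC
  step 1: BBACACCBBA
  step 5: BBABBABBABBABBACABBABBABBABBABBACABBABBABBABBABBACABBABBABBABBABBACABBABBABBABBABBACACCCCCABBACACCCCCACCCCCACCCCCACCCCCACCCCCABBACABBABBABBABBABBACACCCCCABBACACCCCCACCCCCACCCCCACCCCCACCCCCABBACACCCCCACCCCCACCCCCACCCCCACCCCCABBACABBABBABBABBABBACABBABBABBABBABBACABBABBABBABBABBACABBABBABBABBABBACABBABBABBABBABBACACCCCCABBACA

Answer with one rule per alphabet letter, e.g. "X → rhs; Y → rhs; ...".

  step 0 ⇒ step 1: CABC ⇒ BBA·CA·CC·BBA
    A ↦ CA
    B ↦ CC
    C ↦ BBA

A->CA, B->CC, C->BBA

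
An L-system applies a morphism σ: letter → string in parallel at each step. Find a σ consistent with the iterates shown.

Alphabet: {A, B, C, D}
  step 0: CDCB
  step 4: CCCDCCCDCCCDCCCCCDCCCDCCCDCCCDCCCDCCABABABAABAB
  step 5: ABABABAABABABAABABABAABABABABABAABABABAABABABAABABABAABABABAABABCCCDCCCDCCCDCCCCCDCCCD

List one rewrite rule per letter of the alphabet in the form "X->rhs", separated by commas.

  step 4 ⇒ step 5: CCCDCCCDCCCDCCCCCDCCCDCCCDCCCDCCCDCCABABABAABAB ⇒ AB·AB·AB·A·AB·AB·AB·A·AB·AB·AB·A·AB·AB·AB·AB·AB·A·AB·AB·AB·A·AB·AB·AB·A·AB·AB·AB·A·AB·AB·AB·A·AB·AB·CC·CD·CC·CD·CC·CD·CC·CC·CD·CC·CD
    A ↦ CC
    B ↦ CD
    C ↦ AB
    D ↦ A

A->CC, B->CD, C->AB, D->A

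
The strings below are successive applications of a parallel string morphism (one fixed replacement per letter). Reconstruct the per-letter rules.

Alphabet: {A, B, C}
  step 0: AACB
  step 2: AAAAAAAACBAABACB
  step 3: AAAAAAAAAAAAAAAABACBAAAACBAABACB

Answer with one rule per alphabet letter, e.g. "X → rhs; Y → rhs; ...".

A->AA, B->CB, C->BA

  step 2 ⇒ step 3: AAAAAAAACBAABACB ⇒ AA·AA·AA·AA·AA·AA·AA·AA·BA·CB·AA·AA·CB·AA·BA·CB
    A ↦ AA
    B ↦ CB
    C ↦ BA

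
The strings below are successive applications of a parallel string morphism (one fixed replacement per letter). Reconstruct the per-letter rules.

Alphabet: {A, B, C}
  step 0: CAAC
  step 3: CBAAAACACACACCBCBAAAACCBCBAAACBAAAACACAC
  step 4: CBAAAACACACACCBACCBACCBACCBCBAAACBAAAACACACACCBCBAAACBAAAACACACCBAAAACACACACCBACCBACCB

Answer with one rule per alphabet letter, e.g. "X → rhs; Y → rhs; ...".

  step 3 ⇒ step 4: CBAAAACACACACCBCBAAAACCBCBAAACBAAAACACAC ⇒ CB·AAA·AC·AC·AC·AC·CB·AC·CB·AC·CB·AC·CB·CB·AAA·CB·AAA·AC·AC·AC·AC·CB·CB·AAA·CB·AAA·AC·AC·AC·CB·AAA·AC·AC·AC·AC·CB·AC·CB·AC·CB
    A ↦ AC
    B ↦ AAA
    C ↦ CB

A->AC, B->AAA, C->CB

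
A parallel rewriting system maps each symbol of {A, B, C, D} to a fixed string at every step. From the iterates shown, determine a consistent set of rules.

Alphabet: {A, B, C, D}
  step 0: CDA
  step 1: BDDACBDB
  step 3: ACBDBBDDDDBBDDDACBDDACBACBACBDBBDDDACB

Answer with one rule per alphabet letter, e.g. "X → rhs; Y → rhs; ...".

  step 0 ⇒ step 1: CDA ⇒ BDD·ACB·DB
    A ↦ DB
    C ↦ BDD
    D ↦ ACB
    B ↦ D  (constrained at step 1)

A->DB, B->D, C->BDD, D->ACB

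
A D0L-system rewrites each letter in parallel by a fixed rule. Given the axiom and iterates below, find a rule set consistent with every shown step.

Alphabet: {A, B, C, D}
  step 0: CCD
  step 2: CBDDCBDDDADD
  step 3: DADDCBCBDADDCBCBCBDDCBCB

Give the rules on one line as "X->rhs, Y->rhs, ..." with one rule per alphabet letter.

  step 2 ⇒ step 3: CBDDCBDDDADD ⇒ DA·DD·CB·CB·DA·DD·CB·CB·CB·DD·CB·CB
    A ↦ DD
    B ↦ DD
    C ↦ DA
    D ↦ CB

A->DD, B->DD, C->DA, D->CB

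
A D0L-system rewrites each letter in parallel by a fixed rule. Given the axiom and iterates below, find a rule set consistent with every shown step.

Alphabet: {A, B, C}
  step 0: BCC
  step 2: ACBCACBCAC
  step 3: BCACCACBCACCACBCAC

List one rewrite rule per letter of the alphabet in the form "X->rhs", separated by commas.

  step 2 ⇒ step 3: ACBCACBCAC ⇒ BC·AC·C·AC·BC·AC·C·AC·BC·AC
    A ↦ BC
    B ↦ C
    C ↦ AC

A->BC, B->C, C->AC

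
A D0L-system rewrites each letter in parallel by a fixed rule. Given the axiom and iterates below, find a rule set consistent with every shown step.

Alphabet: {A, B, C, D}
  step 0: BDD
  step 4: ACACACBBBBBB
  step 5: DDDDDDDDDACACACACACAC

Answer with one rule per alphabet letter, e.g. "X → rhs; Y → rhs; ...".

  step 4 ⇒ step 5: ACACACBBBBBB ⇒ D·DD·D·DD·D·DD·AC·AC·AC·AC·AC·AC
    A ↦ D
    B ↦ AC
    C ↦ DD
    D ↦ B  (constrained at step 0)

A->D, B->AC, C->DD, D->B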